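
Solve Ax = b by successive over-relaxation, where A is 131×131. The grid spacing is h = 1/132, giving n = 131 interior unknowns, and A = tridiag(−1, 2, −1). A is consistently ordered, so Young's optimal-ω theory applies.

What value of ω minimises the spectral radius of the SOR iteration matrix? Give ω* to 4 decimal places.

ω* = 1.9535

[ρ_J] n=131: ρ(B_J) = cos(π/(n+1)) = cos(π/132) = 0.9997.
√(1 − cos²(π/132)) = sin(π/132) ≈ 0.02380.
Young: ω* = 2/(1+√(1−ρ_J²)) = 2/(1+0.02380) = 2/1.02380 = 1.9535.
ρ(B_{ω*}) = ω*−1 = 0.9535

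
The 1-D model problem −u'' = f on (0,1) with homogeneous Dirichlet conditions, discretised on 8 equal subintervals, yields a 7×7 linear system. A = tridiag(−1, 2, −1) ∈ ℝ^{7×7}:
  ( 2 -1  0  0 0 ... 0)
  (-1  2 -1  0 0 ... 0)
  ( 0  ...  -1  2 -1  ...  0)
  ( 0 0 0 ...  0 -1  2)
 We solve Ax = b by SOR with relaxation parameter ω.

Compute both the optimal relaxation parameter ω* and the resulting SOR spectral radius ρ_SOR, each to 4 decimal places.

ρ_J = max_k |cos(kπ/8)| = cos(π/8) = 0.9239
root = sin(π/8) = 0.38268  (since 1−cos² = sin²).
[ω*] 2 ÷ (1 + 0.38268) = 2 ÷ 1.38268 = 1.4465.
Hence ρ(B_{ω*}) = 1.4465 − 1 = 0.4465.

ω* = 1.4465, ρ_SOR = 0.4465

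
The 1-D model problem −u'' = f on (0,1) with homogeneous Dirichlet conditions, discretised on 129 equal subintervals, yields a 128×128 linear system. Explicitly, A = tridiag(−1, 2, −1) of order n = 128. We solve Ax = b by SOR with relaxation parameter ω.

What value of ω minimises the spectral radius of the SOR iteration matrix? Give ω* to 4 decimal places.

ρ_J = max_k |cos(kπ/129)| = cos(π/129) = 0.9997
√(1−ρ_J²) = |sin(π/129)| = 0.02435
ω* = 2 / (1 + 0.02435) = 2 / 1.02435 ≈ 1.9525.
At ω = 1.9525 every |λ(B_ω)| = ω−1, so ρ_SOR = 0.9525.

ω* = 1.9525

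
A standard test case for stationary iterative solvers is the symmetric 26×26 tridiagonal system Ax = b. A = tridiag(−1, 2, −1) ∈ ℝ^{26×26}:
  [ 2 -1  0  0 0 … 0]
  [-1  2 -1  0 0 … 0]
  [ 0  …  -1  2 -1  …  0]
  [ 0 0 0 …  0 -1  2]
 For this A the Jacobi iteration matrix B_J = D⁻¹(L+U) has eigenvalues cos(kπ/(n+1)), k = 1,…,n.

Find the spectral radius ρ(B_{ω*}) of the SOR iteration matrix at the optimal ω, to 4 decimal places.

spectrum of D⁻¹(L+U) = {cos(kπ/27) : 1≤k≤26}; ρ_J = cos(π/27) = 0.9932.
√(1−ρ_J²) = |sin(π/27)| = 0.11609
Young: ω* = 2/(1+√(1−ρ_J²)) = 2/(1+0.11609) = 2/1.11609 = 1.7920.
ρ_SOR = ω* − 1 ≈ 0.7920.

ρ_SOR = 0.7920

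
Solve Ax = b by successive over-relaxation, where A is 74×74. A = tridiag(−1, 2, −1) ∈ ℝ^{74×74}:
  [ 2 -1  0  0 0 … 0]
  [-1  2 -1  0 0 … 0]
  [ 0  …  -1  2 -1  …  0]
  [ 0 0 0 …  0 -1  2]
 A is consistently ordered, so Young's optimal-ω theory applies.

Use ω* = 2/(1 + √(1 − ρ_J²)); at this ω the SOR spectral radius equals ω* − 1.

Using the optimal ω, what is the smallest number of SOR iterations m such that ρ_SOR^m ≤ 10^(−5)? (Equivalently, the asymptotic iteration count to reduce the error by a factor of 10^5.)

m = 138

[ρ_J] n=74: ρ(B_J) = cos(π/(n+1)) = cos(π/75) = 0.9991228.
√(1−ρ_J²) simplifies to sin(π/75) = 0.0418757.
[ω*] 2 ÷ (1 + 0.0418757) = 2 ÷ 1.0418757 = 1.9196148.
ρ_SOR = ω* − 1 = 1.9196148 − 1 = 0.9196148.
Need (0.9196148)^m ≤ 10^(−5): m ≥ 5·ln10/|ln 0.9196148| = 11.5129/0.0838004 = 137.385 ⇒ m = 138.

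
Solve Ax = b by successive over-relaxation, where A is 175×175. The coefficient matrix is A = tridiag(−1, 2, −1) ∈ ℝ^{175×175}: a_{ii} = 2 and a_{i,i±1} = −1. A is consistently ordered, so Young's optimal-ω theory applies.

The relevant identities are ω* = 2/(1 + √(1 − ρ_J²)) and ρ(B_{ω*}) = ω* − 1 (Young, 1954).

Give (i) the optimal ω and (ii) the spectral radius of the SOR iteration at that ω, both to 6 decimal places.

ω* = 1.964928, ρ_SOR = 0.964928

½·tridiag(1,0,1) at n=175: λ_k = cos(kπ/176); max |λ| at k=1 ⇒ ρ_J = cos(π/176) ≈ 0.999841.
√(1−ρ_J²) simplifies to sin(π/176) = 0.0178490.
Young: ω* = 2/(1+√(1−ρ_J²)) = 2/(1+0.0178490) = 2/1.0178490 = 1.964928.
[ρ_SOR] ω* − 1 = 0.964928.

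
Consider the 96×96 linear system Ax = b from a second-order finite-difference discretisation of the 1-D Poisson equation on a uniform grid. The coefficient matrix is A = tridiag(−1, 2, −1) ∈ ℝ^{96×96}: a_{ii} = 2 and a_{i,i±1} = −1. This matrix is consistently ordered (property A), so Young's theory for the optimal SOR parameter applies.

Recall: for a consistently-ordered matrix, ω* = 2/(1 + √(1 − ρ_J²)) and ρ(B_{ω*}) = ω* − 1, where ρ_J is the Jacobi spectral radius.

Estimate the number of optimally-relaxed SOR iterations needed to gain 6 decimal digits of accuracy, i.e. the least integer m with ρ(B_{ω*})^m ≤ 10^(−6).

m = 214

B_J for the 96×96 system has eigenvalues cos(kπ/97); ρ_J = cos(π/97) = 0.9994756.
√(1−ρ_J²) simplifies to sin(π/97) = 0.0323819.
ω* = 2 / (1 + 0.0323819) = 2 / 1.0323819 ≈ 1.9372676.
ρ(B_{ω*}) = ω*−1 = 0.9372676
6·ln10 = 13.8155; −ln(0.9372676) = 0.0647864; m = ⌈13.8155/0.0647864⌉ = ⌈213.247⌉ = 214.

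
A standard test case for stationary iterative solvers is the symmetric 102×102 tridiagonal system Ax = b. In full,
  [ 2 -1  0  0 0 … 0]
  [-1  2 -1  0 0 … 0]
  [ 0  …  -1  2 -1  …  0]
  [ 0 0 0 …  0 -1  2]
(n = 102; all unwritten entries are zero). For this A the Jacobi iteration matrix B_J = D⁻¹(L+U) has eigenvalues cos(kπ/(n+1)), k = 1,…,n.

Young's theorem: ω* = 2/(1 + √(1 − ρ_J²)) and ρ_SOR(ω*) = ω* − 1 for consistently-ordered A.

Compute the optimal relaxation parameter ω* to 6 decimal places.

ω* = 1.940813

With n=102, ρ(Jacobi) = cos(π/103) = 0.999535.
√(1 − cos²(π/103)) = sin(π/103) ≈ 0.0304962.
ω* = 2 / (1 + 0.0304962) = 2 / 1.0304962 ≈ 1.940813.
ρ(B_{ω*}) = ω*−1 = 0.940813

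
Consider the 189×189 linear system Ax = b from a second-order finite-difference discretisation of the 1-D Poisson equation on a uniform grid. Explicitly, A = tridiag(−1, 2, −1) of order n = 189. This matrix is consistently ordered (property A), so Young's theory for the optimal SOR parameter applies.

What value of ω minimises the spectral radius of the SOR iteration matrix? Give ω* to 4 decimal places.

ω* = 1.9675

B_J for the 189×189 system has eigenvalues cos(kπ/190); ρ_J = cos(π/190) = 0.9999.
root = sin(π/190) = 0.01653  (since 1−cos² = sin²).
ω* = 2 / (1 + 0.01653) = 2 / 1.01653 ≈ 1.9675.
ρ_SOR = ω* − 1 = 1.9675 − 1 = 0.9675.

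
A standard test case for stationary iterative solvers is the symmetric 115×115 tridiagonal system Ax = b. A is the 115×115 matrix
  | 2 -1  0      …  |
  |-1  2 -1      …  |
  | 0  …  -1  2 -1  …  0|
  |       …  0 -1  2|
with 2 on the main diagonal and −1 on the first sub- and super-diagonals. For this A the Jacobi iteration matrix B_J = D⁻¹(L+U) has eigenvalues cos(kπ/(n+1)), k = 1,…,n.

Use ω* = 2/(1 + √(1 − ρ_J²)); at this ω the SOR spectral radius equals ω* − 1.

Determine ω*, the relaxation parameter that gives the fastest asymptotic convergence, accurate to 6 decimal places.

n=115: λ(B_J) = 1 − λ(A)/2 = cos(kπ/116); k=1 gives ρ_J = 0.999633.
root = sin(π/116) = 0.0270794  (since 1−cos² = sin²).
ω* = 2/(1 + 0.0270794) = 2/1.0270794 = 1.947269.
[ρ_SOR] ω* − 1 = 0.947269.

ω* = 1.947269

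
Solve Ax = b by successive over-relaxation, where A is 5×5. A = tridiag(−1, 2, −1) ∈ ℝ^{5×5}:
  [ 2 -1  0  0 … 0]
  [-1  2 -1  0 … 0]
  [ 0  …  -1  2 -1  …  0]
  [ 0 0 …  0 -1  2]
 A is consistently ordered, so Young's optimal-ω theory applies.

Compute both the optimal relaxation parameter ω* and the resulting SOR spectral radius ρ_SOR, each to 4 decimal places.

ω* = 1.3333, ρ_SOR = 0.3333

[ρ_J] n=5: ρ(B_J) = cos(π/(n+1)) = cos(π/6) = 0.8660.
√(1 − cos²(π/6)) = sin(π/6) ≈ 0.50000.
So ω* = 2/1.50000 = 1.3333 (Young).
[ρ_SOR] ω* − 1 = 0.3333.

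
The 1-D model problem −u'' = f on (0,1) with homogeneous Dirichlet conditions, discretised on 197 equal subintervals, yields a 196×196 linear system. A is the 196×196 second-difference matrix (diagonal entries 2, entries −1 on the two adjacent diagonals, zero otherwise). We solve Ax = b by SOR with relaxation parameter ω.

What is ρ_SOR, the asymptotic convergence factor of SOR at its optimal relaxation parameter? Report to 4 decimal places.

n=196: λ(B_J) = 1 − λ(A)/2 = cos(kπ/197); k=1 gives ρ_J = 0.9999.
root = sin(π/197) = 0.01595  (since 1−cos² = sin²).
ω* = 2/(1 + 0.01595) = 2/1.01595 = 1.9686.
and ρ(B_{ω*}) = 1.9686 − 1 = 0.9686.

ρ_SOR = 0.9686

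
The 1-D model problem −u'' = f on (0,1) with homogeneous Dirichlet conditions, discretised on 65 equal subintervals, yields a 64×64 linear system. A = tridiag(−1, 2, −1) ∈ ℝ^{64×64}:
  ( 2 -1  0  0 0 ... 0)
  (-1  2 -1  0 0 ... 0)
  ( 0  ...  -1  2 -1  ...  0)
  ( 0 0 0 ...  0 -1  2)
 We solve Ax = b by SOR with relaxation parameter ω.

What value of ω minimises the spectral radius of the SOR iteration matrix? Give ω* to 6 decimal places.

ω* = 1.907826

[ρ_J] n=64: ρ(B_J) = cos(π/(n+1)) = cos(π/65) = 0.998832.
root = sin(π/65) = 0.0483134  (since 1−cos² = sin²).
Young: ω* = 2/(1+√(1−ρ_J²)) = 2/(1+0.0483134) = 2/1.0483134 = 1.907826.
Hence ρ(B_{ω*}) = 1.907826 − 1 = 0.907826.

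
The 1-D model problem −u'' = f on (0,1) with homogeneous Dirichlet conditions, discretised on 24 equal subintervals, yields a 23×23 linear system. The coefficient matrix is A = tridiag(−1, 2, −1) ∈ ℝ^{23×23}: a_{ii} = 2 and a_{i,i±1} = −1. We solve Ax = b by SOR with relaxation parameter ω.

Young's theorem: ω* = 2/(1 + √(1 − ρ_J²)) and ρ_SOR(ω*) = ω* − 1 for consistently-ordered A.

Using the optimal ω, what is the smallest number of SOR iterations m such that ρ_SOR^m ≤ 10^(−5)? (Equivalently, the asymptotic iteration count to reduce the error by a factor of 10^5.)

m = 44

ρ_J = max_k |cos(kπ/24)| = cos(π/24) = 0.9914449
√(1−ρ_J²) simplifies to sin(π/24) = 0.1305262.
Then 2/(1+√(1−ρ_J²)) = 2/(1+0.1305262); ω* = 2/1.1305262 = 1.7690877.
ρ_SOR = ω* − 1 ≈ 0.7690877.
Need (0.7690877)^m ≤ 10^(−5): m ≥ 5·ln10/|ln 0.7690877| = 11.5129/0.26255 = 43.850 ⇒ m = 44.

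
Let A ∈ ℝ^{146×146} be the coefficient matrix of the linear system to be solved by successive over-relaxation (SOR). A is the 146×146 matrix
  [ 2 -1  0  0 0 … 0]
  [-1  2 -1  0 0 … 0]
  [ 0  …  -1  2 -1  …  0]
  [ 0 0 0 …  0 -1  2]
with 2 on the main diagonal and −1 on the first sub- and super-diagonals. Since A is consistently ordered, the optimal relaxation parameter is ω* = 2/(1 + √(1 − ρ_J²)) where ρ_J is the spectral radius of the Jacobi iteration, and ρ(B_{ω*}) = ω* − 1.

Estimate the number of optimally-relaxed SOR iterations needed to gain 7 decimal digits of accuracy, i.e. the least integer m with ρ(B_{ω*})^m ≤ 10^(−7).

m = 378

ρ_J = max_k |cos(kπ/147)| = cos(π/147) = 0.9997716
√(1 − cos²(π/147)) = sin(π/147) ≈ 0.0213698.
Young: ω* = 2/(1+√(1−ρ_J²)) = 2/(1+0.0213698) = 2/1.0213698 = 1.9581546.
ρ(B_{ω*}) = ω*−1 = 0.9581546
7·ln10 = 16.1181; −ln(0.9581546) = 0.0427461; m = ⌈16.1181/0.0427461⌉ = ⌈377.066⌉ = 378.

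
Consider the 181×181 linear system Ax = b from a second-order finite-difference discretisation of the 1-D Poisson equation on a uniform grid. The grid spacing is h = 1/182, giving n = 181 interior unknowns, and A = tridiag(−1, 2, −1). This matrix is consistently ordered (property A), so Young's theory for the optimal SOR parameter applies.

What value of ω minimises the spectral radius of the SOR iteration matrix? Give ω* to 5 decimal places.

With n=181, ρ(Jacobi) = cos(π/182) = 0.99985.
√(1 − cos²(π/182)) = sin(π/182) ≈ 0.017261.
ω* = 2/(1 + 0.017261) = 2/1.017261 = 1.96606.
At ω = 1.96606 every |λ(B_ω)| = ω−1, so ρ_SOR = 0.96606.

ω* = 1.96606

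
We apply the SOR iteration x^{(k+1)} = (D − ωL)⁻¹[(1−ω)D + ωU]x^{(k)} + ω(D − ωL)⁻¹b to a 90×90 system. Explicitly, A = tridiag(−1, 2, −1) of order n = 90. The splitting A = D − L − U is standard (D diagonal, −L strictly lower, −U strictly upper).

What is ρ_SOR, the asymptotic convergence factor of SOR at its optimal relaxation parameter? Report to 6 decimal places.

With n=90, ρ(Jacobi) = cos(π/91) = 0.999404.
√(1 − cos²(π/91)) = sin(π/91) ≈ 0.0345161.
ω* = 2/(1+0.0345161) = 1.933271
At ω = 1.933271 every |λ(B_ω)| = ω−1, so ρ_SOR = 0.933271.

ρ_SOR = 0.933271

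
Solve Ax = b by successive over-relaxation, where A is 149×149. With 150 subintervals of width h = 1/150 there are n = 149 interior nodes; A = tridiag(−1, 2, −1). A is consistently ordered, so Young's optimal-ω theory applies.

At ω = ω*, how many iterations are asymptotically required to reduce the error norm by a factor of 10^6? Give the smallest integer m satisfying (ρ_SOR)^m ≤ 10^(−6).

ρ_J = max_k |cos(kπ/150)| = cos(π/150) = 0.9997807
√(1 − cos²(π/150)) = sin(π/150) ≈ 0.0209424.
Young: ω* = 2/(1+√(1−ρ_J²)) = 2/(1+0.0209424) = 2/1.0209424 = 1.9589744.
ρ_SOR = ω* − 1 ≈ 0.9589744.
ρ_SOR^m ≤ 10^(−6) ⇔ m ≥ 6·ln10/(−ln 0.9589744) = 13.8155/0.0418909 = 329.797; m = ⌈329.797⌉ = 330.

m = 330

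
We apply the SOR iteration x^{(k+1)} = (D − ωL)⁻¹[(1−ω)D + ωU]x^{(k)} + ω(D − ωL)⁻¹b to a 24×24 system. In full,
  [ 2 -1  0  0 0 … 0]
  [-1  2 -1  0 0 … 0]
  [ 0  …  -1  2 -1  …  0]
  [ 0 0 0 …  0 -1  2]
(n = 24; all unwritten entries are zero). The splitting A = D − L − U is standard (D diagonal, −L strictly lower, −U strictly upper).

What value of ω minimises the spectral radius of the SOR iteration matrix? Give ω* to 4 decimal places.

n=24: λ(B_J) = 1 − λ(A)/2 = cos(kπ/25); k=1 gives ρ_J = 0.9921.
√(1−ρ_J²) = |sin(π/25)| = 0.12533
So ω* = 2/1.12533 = 1.7773 (Young).
ρ(B_{ω*}) = ω*−1 = 0.7773

ω* = 1.7773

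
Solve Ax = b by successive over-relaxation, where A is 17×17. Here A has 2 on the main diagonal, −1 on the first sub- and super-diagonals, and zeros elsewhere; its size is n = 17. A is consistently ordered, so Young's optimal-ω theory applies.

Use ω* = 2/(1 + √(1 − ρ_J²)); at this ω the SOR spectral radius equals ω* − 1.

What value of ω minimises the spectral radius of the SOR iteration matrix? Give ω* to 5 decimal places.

ω* = 1.70409

ρ_J = max_k |cos(kπ/18)| = cos(π/18) = 0.98481
√(1−ρ_J²) simplifies to sin(π/18) = 0.173648.
ω* = 2/(1+0.173648) = 1.70409
ρ_SOR = ω* − 1 ≈ 0.70409.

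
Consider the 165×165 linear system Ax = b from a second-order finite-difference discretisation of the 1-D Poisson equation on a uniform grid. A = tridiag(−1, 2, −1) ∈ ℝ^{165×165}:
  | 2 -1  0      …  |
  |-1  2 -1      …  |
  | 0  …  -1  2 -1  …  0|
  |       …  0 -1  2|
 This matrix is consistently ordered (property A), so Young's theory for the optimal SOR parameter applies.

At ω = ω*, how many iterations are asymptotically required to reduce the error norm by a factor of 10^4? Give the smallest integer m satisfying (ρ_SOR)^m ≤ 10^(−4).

m = 244

With n=165, ρ(Jacobi) = cos(π/166) = 0.9998209.
1 − cos²(π/166) = sin²(π/166) ⇒ √(1−ρ_J²) = sin(π/166) = 0.0189241.
ω* = 2/(1+0.0189241) = 1.9628547
At ω = 1.9628547 every |λ(B_ω)| = ω−1, so ρ_SOR = 0.9628547.
4·ln10 = 9.21034; −ln(0.9628547) = 0.0378528; m = ⌈9.21034/0.0378528⌉ = ⌈243.320⌉ = 244.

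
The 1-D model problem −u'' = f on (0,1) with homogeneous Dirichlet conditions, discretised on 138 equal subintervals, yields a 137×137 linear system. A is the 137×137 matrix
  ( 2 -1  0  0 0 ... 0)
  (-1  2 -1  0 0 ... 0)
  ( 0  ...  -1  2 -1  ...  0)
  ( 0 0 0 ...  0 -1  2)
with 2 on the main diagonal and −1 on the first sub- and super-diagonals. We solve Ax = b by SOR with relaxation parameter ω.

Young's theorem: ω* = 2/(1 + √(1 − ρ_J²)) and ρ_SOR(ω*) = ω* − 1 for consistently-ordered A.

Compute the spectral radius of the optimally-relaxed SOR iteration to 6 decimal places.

n=137: λ(B_J) = 1 − λ(A)/2 = cos(kπ/138); k=1 gives ρ_J = 0.999741.
√(1 − cos²(π/138)) = sin(π/138) ≈ 0.0227632.
[ω*] 2 ÷ (1 + 0.0227632) = 2 ÷ 1.0227632 = 1.955487.
and ρ(B_{ω*}) = 1.955487 − 1 = 0.955487.

ρ_SOR = 0.955487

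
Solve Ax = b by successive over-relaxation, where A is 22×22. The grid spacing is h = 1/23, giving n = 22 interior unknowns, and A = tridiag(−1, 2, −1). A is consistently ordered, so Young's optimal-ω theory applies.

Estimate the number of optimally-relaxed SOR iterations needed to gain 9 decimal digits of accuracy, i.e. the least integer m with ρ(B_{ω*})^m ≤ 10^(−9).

½·tridiag(1,0,1) at n=22: λ_k = cos(kπ/23); max |λ| at k=1 ⇒ ρ_J = cos(π/23) ≈ 0.9906859.
√(1 − cos²(π/23)) = sin(π/23) ≈ 0.1361666.
ω* = 2 / (1 + 0.1361666) = 2 / 1.1361666 ≈ 1.7603052.
ρ_SOR = ω* − 1 = 1.7603052 − 1 = 0.7603052.
For 9 digits: m = 9·ln10 / (−ln 0.7603052) = 20.7233/0.274035 = 75.623; round up → m = 76.

m = 76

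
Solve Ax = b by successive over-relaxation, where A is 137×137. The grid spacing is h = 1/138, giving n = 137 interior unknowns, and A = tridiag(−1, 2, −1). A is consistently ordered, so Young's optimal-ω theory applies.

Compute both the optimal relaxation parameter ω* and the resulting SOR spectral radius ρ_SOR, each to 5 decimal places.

ω* = 1.95549, ρ_SOR = 0.95549

n=137: λ(B_J) = 1 − λ(A)/2 = cos(kπ/138); k=1 gives ρ_J = 0.99974.
√(1 − cos²(π/138)) = sin(π/138) ≈ 0.022763.
ω* = 2 / (1 + 0.022763) = 2 / 1.022763 ≈ 1.95549.
ρ(B_{ω*}) = ω*−1 = 0.95549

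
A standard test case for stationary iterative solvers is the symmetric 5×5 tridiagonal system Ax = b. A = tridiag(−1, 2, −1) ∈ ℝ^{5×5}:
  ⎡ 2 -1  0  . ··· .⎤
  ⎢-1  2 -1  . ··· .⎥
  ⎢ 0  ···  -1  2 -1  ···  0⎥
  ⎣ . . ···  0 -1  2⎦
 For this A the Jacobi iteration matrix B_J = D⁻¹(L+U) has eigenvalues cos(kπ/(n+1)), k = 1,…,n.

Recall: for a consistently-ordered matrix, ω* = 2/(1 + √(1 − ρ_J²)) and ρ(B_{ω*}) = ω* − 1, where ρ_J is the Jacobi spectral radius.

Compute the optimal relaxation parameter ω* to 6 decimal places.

ω* = 1.333333

½·tridiag(1,0,1) at n=5: λ_k = cos(kπ/6); max |λ| at k=1 ⇒ ρ_J = cos(π/6) ≈ 0.866025.
√(1−ρ_J²) = |sin(π/6)| = 0.5000000
ω* = 2/(1+0.5000000) = 1.333333
Hence ρ(B_{ω*}) = 1.333333 − 1 = 0.333333.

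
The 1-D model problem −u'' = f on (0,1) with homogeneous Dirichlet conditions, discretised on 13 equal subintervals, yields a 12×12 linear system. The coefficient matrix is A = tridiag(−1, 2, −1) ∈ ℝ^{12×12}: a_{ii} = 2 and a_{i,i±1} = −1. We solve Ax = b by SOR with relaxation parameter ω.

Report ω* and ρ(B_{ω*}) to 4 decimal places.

With n=12, ρ(Jacobi) = cos(π/13) = 0.9709.
√(1−ρ_J²) simplifies to sin(π/13) = 0.23932.
So ω* = 2/1.23932 = 1.6138 (Young).
ρ_SOR = ω* − 1 ≈ 0.6138.

ω* = 1.6138, ρ_SOR = 0.6138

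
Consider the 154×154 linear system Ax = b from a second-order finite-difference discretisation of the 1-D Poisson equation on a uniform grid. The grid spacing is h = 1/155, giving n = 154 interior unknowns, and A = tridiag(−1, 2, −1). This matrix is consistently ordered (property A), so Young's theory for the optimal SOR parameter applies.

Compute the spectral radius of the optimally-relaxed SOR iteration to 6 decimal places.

n=154: λ(B_J) = 1 − λ(A)/2 = cos(kπ/155); k=1 gives ρ_J = 0.999795.
√(1−ρ_J²) = |sin(π/155)| = 0.0202670
So ω* = 2/1.0202670 = 1.960271 (Young).
ρ_SOR = ω* − 1 ≈ 0.960271.

ρ_SOR = 0.960271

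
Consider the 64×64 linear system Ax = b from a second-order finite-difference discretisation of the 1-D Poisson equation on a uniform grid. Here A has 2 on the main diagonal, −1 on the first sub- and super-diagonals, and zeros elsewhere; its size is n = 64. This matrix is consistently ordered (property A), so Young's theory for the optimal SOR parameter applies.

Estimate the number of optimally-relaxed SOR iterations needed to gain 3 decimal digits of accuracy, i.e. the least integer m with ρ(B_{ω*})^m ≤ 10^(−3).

With n=64, ρ(Jacobi) = cos(π/65) = 0.9988322.
√(1−ρ_J²) = |sin(π/65)| = 0.0483134
ω* = 2/(1 + 0.0483134) = 2/1.0483134 = 1.9078264.
ρ_SOR = ω* − 1 = 1.9078264 − 1 = 0.9078264.
ρ_SOR^m ≤ 10^(−3) ⇔ m ≥ 3·ln10/(−ln 0.9078264) = 6.90776/0.0967021 = 71.433; m = ⌈71.433⌉ = 72.

m = 72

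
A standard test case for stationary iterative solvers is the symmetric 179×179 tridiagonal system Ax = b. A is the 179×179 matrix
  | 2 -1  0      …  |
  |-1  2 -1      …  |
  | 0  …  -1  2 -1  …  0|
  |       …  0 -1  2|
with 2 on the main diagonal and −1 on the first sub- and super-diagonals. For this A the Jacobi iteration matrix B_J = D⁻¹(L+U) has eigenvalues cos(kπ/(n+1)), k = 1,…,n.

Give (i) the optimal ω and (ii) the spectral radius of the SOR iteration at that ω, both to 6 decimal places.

ω* = 1.965694, ρ_SOR = 0.965694

½·tridiag(1,0,1) at n=179: λ_k = cos(kπ/180); max |λ| at k=1 ⇒ ρ_J = cos(π/180) ≈ 0.999848.
1 − cos²(π/180) = sin²(π/180) ⇒ √(1−ρ_J²) = sin(π/180) = 0.0174524.
ω* = 2 / (1 + 0.0174524) = 2 / 1.0174524 ≈ 1.965694.
ρ_SOR = ω* − 1 ≈ 0.965694.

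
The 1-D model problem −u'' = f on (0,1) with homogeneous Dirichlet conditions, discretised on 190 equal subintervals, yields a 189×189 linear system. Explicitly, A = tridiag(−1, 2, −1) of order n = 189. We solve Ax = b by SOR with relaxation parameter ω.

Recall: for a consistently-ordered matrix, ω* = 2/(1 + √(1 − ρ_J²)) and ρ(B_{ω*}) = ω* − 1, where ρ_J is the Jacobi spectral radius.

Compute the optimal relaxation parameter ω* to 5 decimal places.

B_J for the 189×189 system has eigenvalues cos(kπ/190); ρ_J = cos(π/190) = 0.99986.
√(1 − cos²(π/190)) = sin(π/190) ≈ 0.016534.
Young: ω* = 2/(1+√(1−ρ_J²)) = 2/(1+0.016534) = 2/1.016534 = 1.96747.
and ρ(B_{ω*}) = 1.96747 − 1 = 0.96747.

ω* = 1.96747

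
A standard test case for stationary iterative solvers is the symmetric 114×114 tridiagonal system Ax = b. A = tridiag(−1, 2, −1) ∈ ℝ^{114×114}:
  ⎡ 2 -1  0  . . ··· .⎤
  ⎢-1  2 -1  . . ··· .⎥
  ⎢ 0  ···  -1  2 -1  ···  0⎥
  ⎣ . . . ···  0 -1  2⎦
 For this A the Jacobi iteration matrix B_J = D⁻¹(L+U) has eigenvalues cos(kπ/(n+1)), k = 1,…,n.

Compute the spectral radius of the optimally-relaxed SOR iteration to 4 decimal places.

ρ_SOR = 0.9468

n=114: λ(B_J) = 1 − λ(A)/2 = cos(kπ/115); k=1 gives ρ_J = 0.9996.
√(1−ρ_J²) simplifies to sin(π/115) = 0.02731.
[ω*] 2 ÷ (1 + 0.02731) = 2 ÷ 1.02731 = 1.9468.
and ρ(B_{ω*}) = 1.9468 − 1 = 0.9468.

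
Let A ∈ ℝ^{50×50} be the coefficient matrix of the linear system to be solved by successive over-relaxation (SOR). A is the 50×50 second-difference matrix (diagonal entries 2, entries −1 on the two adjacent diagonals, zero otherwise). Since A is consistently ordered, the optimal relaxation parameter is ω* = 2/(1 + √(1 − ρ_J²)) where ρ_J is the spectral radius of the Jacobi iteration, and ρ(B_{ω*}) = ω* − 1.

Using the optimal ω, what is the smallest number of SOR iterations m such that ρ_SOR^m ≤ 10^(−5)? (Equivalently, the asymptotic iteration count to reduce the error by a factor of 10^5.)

B_J for the 50×50 system has eigenvalues cos(kπ/51); ρ_J = cos(π/51) = 0.9981033.
√(1−ρ_J²) simplifies to sin(π/51) = 0.0615609.
ω* = 2 / (1 + 0.0615609) = 2 / 1.0615609 ≈ 1.8840181.
ρ_SOR = ω* − 1 = 1.8840181 − 1 = 0.8840181.
(0.8840181)^m ≤ 10^{−5}  ⇒  m·ln(0.8840181) ≤ −5·ln10  ⇒  m ≥ 93.390  ⇒  m = 94

m = 94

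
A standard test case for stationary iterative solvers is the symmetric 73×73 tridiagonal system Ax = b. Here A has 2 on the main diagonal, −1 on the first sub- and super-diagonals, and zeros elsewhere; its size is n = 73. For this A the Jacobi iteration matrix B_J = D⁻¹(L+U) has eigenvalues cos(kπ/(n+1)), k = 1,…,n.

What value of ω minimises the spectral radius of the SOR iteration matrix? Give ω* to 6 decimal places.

B_J for the 73×73 system has eigenvalues cos(kπ/74); ρ_J = cos(π/74) = 0.999099.
root = sin(π/74) = 0.0424412  (since 1−cos² = sin²).
Young: ω* = 2/(1+√(1−ρ_J²)) = 2/(1+0.0424412) = 2/1.0424412 = 1.918573.
Hence ρ(B_{ω*}) = 1.918573 − 1 = 0.918573.

ω* = 1.918573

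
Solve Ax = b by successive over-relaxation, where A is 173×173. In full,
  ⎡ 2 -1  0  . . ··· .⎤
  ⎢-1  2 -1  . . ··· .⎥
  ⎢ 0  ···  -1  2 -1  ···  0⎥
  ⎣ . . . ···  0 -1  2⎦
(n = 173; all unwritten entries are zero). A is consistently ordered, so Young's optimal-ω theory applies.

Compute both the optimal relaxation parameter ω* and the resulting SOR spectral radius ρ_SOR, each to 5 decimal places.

½·tridiag(1,0,1) at n=173: λ_k = cos(kπ/174); max |λ| at k=1 ⇒ ρ_J = cos(π/174) ≈ 0.99984.
root = sin(π/174) = 0.018054  (since 1−cos² = sin²).
Then 2/(1+√(1−ρ_J²)) = 2/(1+0.018054); ω* = 2/1.018054 = 1.96453.
ρ_SOR = ω* − 1 ≈ 0.96453.

ω* = 1.96453, ρ_SOR = 0.96453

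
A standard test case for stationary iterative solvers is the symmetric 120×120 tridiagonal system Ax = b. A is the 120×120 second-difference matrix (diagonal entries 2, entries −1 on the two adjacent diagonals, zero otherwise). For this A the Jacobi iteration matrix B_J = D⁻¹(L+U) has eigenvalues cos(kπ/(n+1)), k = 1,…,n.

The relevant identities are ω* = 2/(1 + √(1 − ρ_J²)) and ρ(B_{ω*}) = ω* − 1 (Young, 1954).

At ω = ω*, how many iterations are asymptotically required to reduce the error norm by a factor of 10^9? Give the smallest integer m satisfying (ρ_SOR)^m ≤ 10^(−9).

ρ_J = max_k |cos(kπ/121)| = cos(π/121) = 0.9996630
1 − cos²(π/121) = sin²(π/121) ⇒ √(1−ρ_J²) = sin(π/121) = 0.0259607.
Then 2/(1+√(1−ρ_J²)) = 2/(1+0.0259607); ω* = 2/1.0259607 = 1.9493924.
ρ(B_{ω*}) = ω*−1 = 0.9493924
Need (0.9493924)^m ≤ 10^(−9): m ≥ 9·ln10/|ln 0.9493924| = 20.7233/0.0519331 = 399.038 ⇒ m = 400.

m = 400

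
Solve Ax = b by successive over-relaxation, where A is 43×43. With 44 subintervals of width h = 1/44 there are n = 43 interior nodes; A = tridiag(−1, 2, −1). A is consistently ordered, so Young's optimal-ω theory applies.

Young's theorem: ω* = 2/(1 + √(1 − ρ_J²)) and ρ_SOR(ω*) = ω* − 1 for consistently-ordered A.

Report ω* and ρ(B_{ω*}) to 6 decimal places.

ω* = 1.866822, ρ_SOR = 0.866822

½·tridiag(1,0,1) at n=43: λ_k = cos(kπ/44); max |λ| at k=1 ⇒ ρ_J = cos(π/44) ≈ 0.997452.
root = sin(π/44) = 0.0713392  (since 1−cos² = sin²).
ω* = 2/(1+0.0713392) = 1.866822
ρ_SOR = ω* − 1 ≈ 0.866822.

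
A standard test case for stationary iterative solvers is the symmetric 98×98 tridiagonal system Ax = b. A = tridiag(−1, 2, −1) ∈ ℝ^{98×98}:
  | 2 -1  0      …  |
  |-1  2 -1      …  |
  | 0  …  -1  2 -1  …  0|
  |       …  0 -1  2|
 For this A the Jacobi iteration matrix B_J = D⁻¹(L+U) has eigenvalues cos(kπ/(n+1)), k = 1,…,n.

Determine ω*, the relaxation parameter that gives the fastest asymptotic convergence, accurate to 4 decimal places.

ω* = 1.9385

ρ_J = max_k |cos(kπ/99)| = cos(π/99) = 0.9995
√(1 − cos²(π/99)) = sin(π/99) ≈ 0.03173.
ω* = 2/(1 + 0.03173) = 2/1.03173 = 1.9385.
ρ_SOR = ω* − 1 = 1.9385 − 1 = 0.9385.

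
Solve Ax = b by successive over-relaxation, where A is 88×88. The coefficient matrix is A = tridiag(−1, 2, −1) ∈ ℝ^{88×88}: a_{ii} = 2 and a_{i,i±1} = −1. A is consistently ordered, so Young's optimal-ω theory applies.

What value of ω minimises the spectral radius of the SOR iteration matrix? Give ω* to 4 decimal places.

ω* = 1.9318

spectrum of D⁻¹(L+U) = {cos(kπ/89) : 1≤k≤88}; ρ_J = cos(π/89) = 0.9994.
√(1−ρ_J²) = |sin(π/89)| = 0.03529
[ω*] 2 ÷ (1 + 0.03529) = 2 ÷ 1.03529 = 1.9318.
ρ_SOR = ω* − 1 = 1.9318 − 1 = 0.9318.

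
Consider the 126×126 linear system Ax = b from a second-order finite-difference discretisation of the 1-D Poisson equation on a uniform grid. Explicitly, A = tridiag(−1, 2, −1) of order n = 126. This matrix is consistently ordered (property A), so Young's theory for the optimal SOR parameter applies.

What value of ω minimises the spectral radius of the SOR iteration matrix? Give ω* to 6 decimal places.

ω* = 1.951725

ρ_J = max_k |cos(kπ/127)| = cos(π/127) = 0.999694
√(1−ρ_J²) = |sin(π/127)| = 0.0247344
ω* = 2/(1 + 0.0247344) = 2/1.0247344 = 1.951725.
and ρ(B_{ω*}) = 1.951725 − 1 = 0.951725.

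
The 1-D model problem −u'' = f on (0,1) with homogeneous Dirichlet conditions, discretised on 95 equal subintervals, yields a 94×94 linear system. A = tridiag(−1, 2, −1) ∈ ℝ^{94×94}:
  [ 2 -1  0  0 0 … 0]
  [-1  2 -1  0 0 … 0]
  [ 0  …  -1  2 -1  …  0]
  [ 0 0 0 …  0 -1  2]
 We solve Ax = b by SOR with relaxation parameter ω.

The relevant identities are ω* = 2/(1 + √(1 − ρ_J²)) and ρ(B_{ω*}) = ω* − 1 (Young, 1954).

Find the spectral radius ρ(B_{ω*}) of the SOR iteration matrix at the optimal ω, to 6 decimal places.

½·tridiag(1,0,1) at n=94: λ_k = cos(kπ/95); max |λ| at k=1 ⇒ ρ_J = cos(π/95) ≈ 0.999453.
√(1 − cos²(π/95)) = sin(π/95) ≈ 0.0330634.
Young: ω* = 2/(1+√(1−ρ_J²)) = 2/(1+0.0330634) = 2/1.0330634 = 1.935990.
ρ_SOR = ω* − 1 = 1.935990 − 1 = 0.935990.

ρ_SOR = 0.935990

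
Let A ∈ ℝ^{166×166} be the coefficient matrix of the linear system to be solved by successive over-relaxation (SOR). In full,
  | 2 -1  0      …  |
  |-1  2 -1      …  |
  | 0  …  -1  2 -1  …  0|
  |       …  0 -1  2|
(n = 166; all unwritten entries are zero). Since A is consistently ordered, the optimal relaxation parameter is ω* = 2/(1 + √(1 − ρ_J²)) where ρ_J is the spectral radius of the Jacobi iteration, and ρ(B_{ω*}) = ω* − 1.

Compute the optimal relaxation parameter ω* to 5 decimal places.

½·tridiag(1,0,1) at n=166: λ_k = cos(kπ/167); max |λ| at k=1 ⇒ ρ_J = cos(π/167) ≈ 0.99982.
√(1−ρ_J²) = |sin(π/167)| = 0.018811
Young: ω* = 2/(1+√(1−ρ_J²)) = 2/(1+0.018811) = 2/1.018811 = 1.96307.
At ω = 1.96307 every |λ(B_ω)| = ω−1, so ρ_SOR = 0.96307.

ω* = 1.96307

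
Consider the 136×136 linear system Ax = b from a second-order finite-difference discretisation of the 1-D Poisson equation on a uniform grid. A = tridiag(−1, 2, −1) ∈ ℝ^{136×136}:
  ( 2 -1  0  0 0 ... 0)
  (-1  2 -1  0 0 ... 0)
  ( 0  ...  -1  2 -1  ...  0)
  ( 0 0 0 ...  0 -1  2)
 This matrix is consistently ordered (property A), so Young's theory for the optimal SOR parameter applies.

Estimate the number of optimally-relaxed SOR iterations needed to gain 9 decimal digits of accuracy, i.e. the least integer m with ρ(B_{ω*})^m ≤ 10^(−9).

n=136: λ(B_J) = 1 − λ(A)/2 = cos(kπ/137); k=1 gives ρ_J = 0.9997371.
√(1 − cos²(π/137)) = sin(π/137) ≈ 0.0229293.
Young: ω* = 2/(1+√(1−ρ_J²)) = 2/(1+0.0229293) = 2/1.0229293 = 1.9551693.
ρ(B_{ω*}) = ω*−1 = 0.9551693
Need (0.9551693)^m ≤ 10^(−9): m ≥ 9·ln10/|ln 0.9551693| = 20.7233/0.0458667 = 451.816 ⇒ m = 452.

m = 452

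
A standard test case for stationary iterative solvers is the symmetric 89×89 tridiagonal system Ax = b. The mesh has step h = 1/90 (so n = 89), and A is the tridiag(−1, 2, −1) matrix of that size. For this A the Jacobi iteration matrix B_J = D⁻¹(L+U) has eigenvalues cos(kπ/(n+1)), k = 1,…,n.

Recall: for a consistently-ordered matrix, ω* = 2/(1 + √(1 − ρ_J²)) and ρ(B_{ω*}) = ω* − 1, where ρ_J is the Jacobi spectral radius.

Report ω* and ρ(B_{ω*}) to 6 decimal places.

[ρ_J] n=89: ρ(B_J) = cos(π/(n+1)) = cos(π/90) = 0.999391.
√(1 − cos²(π/90)) = sin(π/90) ≈ 0.0348995.
[ω*] 2 ÷ (1 + 0.0348995) = 2 ÷ 1.0348995 = 1.932555.
[ρ_SOR] ω* − 1 = 0.932555.

ω* = 1.932555, ρ_SOR = 0.932555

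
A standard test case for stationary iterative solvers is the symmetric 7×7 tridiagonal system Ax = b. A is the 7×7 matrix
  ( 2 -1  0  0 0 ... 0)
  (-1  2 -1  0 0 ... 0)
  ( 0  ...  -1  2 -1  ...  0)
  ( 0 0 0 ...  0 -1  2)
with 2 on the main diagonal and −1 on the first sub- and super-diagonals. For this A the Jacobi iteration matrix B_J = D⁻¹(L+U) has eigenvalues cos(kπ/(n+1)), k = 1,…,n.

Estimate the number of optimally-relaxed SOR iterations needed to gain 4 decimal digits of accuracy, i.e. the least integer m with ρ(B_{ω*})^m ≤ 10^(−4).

½·tridiag(1,0,1) at n=7: λ_k = cos(kπ/8); max |λ| at k=1 ⇒ ρ_J = cos(π/8) ≈ 0.9238795.
root = sin(π/8) = 0.3826834  (since 1−cos² = sin²).
ω* = 2/(1 + 0.3826834) = 2/1.3826834 = 1.4464627.
At ω = 1.4464627 every |λ(B_ω)| = ω−1, so ρ_SOR = 0.4464627.
m ≥ 4·ln10 / (−ln 0.4464627) = 11.422; smallest integer m = 12.

m = 12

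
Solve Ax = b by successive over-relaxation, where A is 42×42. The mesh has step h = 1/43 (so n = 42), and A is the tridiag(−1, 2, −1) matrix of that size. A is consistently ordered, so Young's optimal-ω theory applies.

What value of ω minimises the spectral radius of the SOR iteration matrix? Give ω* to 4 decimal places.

ω* = 1.8639

spectrum of D⁻¹(L+U) = {cos(kπ/43) : 1≤k≤42}; ρ_J = cos(π/43) = 0.9973.
√(1−ρ_J²) simplifies to sin(π/43) = 0.07300.
ω* = 2 / (1 + 0.07300) = 2 / 1.07300 ≈ 1.8639.
ρ(B_{ω*}) = ω*−1 = 0.8639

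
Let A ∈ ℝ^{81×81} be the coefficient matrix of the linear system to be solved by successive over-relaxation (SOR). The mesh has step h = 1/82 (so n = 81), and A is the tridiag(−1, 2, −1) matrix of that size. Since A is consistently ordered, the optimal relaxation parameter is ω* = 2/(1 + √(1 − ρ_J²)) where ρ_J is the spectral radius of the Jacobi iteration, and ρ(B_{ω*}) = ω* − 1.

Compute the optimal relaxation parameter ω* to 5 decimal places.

ω* = 1.92622

n=81: λ(B_J) = 1 − λ(A)/2 = cos(kπ/82); k=1 gives ρ_J = 0.99927.
√(1−ρ_J²) simplifies to sin(π/82) = 0.038303.
[ω*] 2 ÷ (1 + 0.038303) = 2 ÷ 1.038303 = 1.92622.
[ρ_SOR] ω* − 1 = 0.92622.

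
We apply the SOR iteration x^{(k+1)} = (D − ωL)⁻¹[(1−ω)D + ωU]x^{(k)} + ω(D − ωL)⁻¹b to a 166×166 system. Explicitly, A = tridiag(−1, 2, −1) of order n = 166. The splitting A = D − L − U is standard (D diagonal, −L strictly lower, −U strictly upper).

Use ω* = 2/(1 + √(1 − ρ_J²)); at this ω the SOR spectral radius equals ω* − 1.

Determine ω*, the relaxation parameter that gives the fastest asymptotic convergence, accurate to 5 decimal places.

ω* = 1.96307

ρ_J = max_k |cos(kπ/167)| = cos(π/167) = 0.99982
1 − cos²(π/167) = sin²(π/167) ⇒ √(1−ρ_J²) = sin(π/167) = 0.018811.
[ω*] 2 ÷ (1 + 0.018811) = 2 ÷ 1.018811 = 1.96307.
At ω = 1.96307 every |λ(B_ω)| = ω−1, so ρ_SOR = 0.96307.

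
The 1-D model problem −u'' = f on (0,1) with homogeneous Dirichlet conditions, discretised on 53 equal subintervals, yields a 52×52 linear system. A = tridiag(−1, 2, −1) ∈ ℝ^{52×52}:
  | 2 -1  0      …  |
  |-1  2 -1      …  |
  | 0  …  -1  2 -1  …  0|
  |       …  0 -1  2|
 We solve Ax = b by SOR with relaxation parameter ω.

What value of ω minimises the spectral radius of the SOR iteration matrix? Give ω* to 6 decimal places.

ω* = 1.888145

With n=52, ρ(Jacobi) = cos(π/53) = 0.998244.
√(1−ρ_J²) simplifies to sin(π/53) = 0.0592406.
Then 2/(1+√(1−ρ_J²)) = 2/(1+0.0592406); ω* = 2/1.0592406 = 1.888145.
ρ_SOR = ω* − 1 ≈ 0.888145.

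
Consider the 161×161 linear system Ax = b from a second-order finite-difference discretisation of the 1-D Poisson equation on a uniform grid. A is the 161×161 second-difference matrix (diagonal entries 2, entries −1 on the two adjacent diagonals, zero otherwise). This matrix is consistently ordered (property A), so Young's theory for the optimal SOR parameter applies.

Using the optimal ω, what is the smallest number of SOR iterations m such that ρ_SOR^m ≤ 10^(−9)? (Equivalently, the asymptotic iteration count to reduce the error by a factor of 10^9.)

m = 535

[ρ_J] n=161: ρ(B_J) = cos(π/(n+1)) = cos(π/162) = 0.9998120.
1 − cos²(π/162) = sin²(π/162) ⇒ √(1−ρ_J²) = sin(π/162) = 0.0193913.
ω* = 2/(1 + 0.0193913) = 2/1.0193913 = 1.9619551.
ρ(B_{ω*}) = ω*−1 = 0.9619551
(0.9619551)^m ≤ 10^{−9}  ⇒  m·ln(0.9619551) ≤ −9·ln10  ⇒  m ≥ 534.278  ⇒  m = 535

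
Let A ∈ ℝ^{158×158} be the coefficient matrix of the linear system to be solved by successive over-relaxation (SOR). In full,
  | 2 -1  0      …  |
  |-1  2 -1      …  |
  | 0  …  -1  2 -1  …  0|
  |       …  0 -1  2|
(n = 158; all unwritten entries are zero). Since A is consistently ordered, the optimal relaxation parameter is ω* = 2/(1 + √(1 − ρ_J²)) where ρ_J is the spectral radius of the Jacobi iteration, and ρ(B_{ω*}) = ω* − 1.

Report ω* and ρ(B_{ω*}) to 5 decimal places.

spectrum of D⁻¹(L+U) = {cos(kπ/159) : 1≤k≤158}; ρ_J = cos(π/159) = 0.99980.
1 − cos²(π/159) = sin²(π/159) ⇒ √(1−ρ_J²) = sin(π/159) = 0.019757.
ω* = 2/(1 + 0.019757) = 2/1.019757 = 1.96125.
and ρ(B_{ω*}) = 1.96125 − 1 = 0.96125.

ω* = 1.96125, ρ_SOR = 0.96125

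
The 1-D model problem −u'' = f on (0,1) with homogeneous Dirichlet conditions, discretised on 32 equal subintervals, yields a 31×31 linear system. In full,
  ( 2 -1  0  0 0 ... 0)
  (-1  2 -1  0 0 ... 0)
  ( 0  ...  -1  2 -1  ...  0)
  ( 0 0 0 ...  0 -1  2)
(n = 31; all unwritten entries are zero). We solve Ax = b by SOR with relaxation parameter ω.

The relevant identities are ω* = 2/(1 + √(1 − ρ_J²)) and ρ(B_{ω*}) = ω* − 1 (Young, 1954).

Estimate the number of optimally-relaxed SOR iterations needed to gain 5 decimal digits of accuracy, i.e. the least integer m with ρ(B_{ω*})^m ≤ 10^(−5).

m = 59

½·tridiag(1,0,1) at n=31: λ_k = cos(kπ/32); max |λ| at k=1 ⇒ ρ_J = cos(π/32) ≈ 0.9951847.
root = sin(π/32) = 0.0980171  (since 1−cos² = sin²).
So ω* = 2/1.0980171 = 1.8214653 (Young).
and ρ(B_{ω*}) = 1.8214653 − 1 = 0.8214653.
(0.8214653)^m ≤ 10^{−5}  ⇒  m·ln(0.8214653) ≤ −5·ln10  ⇒  m ≥ 58.540  ⇒  m = 59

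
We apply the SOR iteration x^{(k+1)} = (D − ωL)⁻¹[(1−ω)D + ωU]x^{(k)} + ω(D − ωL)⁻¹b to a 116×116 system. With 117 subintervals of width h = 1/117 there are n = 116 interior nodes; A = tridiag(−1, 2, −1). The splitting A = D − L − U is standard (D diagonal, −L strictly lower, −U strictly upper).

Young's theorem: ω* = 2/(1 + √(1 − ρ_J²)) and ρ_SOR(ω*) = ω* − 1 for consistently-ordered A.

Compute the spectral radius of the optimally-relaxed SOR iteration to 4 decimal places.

ρ_SOR = 0.9477

ρ_J = max_k |cos(kπ/117)| = cos(π/117) = 0.9996
1 − cos²(π/117) = sin²(π/117) ⇒ √(1−ρ_J²) = sin(π/117) = 0.02685.
Young: ω* = 2/(1+√(1−ρ_J²)) = 2/(1+0.02685) = 2/1.02685 = 1.9477.
ρ_SOR = ω* − 1 = 1.9477 − 1 = 0.9477.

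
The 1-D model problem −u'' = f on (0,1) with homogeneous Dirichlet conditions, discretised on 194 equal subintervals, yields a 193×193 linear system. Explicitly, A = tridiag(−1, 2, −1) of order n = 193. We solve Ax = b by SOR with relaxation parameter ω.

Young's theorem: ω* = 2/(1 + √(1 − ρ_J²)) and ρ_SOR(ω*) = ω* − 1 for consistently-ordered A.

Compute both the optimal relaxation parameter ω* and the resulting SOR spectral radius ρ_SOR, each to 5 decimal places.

ω* = 1.96813, ρ_SOR = 0.96813

B_J for the 193×193 system has eigenvalues cos(kπ/194); ρ_J = cos(π/194) = 0.99987.
√(1−ρ_J²) = |sin(π/194)| = 0.016193
Young: ω* = 2/(1+√(1−ρ_J²)) = 2/(1+0.016193) = 2/1.016193 = 1.96813.
Hence ρ(B_{ω*}) = 1.96813 − 1 = 0.96813.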